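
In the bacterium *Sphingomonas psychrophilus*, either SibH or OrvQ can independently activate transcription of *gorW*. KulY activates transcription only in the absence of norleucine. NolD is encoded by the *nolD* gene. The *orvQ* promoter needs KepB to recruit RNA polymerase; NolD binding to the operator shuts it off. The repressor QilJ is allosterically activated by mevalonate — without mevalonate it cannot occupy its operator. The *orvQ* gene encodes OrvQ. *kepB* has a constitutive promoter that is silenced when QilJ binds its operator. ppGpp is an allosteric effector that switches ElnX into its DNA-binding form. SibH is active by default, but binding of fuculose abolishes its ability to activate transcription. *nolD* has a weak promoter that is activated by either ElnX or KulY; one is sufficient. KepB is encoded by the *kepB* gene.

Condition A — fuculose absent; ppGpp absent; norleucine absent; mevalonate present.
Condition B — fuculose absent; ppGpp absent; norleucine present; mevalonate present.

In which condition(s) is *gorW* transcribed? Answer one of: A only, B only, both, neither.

Condition A:
Fuculose is absent, so SibH is active.
ppGpp is absent, so ElnX is inactive.
Norleucine is absent, so KulY is active.
Activator KulY is present, so *nolD* is transcribed.
So NolD is produced and active.
Mevalonate is present, so QilJ is active.
With repressor QilJ bound, *kepB* is not transcribed.
So KepB is not produced.
With repressor NolD bound, *orvQ* is not transcribed.
So OrvQ is not produced.
Activator SibH is present, so *gorW* is transcribed.
→ *gorW* is ON in A.
Condition B:
Fuculose is absent, so SibH is active.
ppGpp is absent, so ElnX is inactive.
Norleucine is present, so KulY is inactive.
No activator is available at the *nolD* promoter, so *nolD* is not transcribed.
So NolD is not produced.
Mevalonate is present, so QilJ is active.
With repressor QilJ bound, *kepB* is not transcribed.
So KepB is not produced.
Required activator KepB is absent, so *orvQ* is not transcribed.
So OrvQ is not produced.
Activator SibH is present, so *gorW* is transcribed.
→ *gorW* is ON in B.

both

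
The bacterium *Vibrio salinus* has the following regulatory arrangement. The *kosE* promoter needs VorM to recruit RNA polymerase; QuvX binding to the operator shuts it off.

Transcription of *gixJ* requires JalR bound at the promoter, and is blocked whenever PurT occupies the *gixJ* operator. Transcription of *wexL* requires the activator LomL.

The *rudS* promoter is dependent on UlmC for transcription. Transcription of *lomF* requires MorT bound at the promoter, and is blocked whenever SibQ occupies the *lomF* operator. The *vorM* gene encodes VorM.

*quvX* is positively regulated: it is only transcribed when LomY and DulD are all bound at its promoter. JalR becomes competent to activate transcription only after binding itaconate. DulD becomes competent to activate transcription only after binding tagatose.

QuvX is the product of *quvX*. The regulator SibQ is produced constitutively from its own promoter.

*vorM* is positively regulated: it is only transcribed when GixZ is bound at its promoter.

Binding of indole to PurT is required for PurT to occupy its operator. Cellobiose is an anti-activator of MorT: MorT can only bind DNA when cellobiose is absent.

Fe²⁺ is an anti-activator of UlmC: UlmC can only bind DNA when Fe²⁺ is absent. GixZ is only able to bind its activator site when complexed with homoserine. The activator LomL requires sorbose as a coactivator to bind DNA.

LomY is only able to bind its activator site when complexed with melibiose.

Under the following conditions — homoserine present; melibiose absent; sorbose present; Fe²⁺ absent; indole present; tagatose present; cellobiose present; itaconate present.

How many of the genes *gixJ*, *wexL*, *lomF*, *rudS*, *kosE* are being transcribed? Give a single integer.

Itaconate is present, so JalR is active.
Indole is present, so PurT is active.
With repressor PurT bound, *gixJ* is not transcribed.
→ *gixJ* is OFF.
Sorbose is present, so LomL is active.
No repressor is bound and LomL is active, so *wexL* is transcribed.
→ *wexL* is ON.
SibQ is produced constitutively and is active.
Cellobiose is present, so MorT is inactive.
With repressor SibQ bound, *lomF* is not transcribed.
→ *lomF* is OFF.
Fe²⁺ is absent, so UlmC is active.
No repressor is bound and UlmC is active, so *rudS* is transcribed.
→ *rudS* is ON.
Melibiose is absent, so LomY is inactive.
Tagatose is present, so DulD is active.
Required activator LomY is absent, so *quvX* is not transcribed.
So QuvX is not produced.
Homoserine is present, so GixZ is active.
No repressor is bound and GixZ is active, so *vorM* is transcribed.
So VorM is produced and active.
No repressor is bound and VorM is active, so *kosE* is transcribed.
→ *kosE* is ON.
3 of the 5 genes are transcribed.

3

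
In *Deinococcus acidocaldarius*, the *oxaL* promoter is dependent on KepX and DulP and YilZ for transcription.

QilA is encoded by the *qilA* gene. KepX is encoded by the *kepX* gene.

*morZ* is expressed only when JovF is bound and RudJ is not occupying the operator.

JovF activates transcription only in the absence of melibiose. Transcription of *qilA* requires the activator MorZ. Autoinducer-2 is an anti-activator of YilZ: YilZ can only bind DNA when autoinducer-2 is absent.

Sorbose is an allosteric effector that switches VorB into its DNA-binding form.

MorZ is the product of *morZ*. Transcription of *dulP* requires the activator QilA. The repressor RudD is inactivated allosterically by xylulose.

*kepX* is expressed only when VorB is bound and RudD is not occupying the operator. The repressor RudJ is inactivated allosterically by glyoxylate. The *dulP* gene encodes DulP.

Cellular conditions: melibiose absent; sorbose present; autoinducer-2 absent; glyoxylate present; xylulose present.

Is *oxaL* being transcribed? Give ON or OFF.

Sorbose is present, so VorB is active.
Xylulose is present, so RudD is inactive.
No repressor is bound and VorB is active, so *kepX* is transcribed.
So KepX is produced and active.
Glyoxylate is present, so RudJ is inactive.
Melibiose is absent, so JovF is active.
No repressor is bound and JovF is active, so *morZ* is transcribed.
So MorZ is produced and active.
No repressor is bound and MorZ is active, so *qilA* is transcribed.
So QilA is produced and active.
No repressor is bound and QilA is active, so *dulP* is transcribed.
So DulP is produced and active.
Autoinducer-2 is absent, so YilZ is active.
No repressor is bound and KepX and DulP and YilZ are active, so *oxaL* is transcribed.

ON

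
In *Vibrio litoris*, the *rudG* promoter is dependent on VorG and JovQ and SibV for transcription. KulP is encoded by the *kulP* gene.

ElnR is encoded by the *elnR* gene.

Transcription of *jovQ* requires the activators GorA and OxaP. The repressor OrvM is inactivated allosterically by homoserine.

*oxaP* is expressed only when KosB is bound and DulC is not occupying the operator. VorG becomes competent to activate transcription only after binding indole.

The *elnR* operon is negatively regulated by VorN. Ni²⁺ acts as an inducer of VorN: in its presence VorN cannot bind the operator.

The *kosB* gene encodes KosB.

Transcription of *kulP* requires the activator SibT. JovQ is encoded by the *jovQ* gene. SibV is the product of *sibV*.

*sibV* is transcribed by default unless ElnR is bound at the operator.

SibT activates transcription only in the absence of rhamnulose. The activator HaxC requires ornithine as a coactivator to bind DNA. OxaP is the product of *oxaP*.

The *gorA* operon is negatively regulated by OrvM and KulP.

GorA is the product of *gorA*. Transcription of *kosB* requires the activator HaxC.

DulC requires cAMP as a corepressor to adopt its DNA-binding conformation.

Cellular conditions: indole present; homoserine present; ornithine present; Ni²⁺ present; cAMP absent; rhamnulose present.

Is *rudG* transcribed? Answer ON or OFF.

OFF

Indole is present, so VorG is active.
Homoserine is present, so OrvM is inactive.
Rhamnulose is present, so SibT is inactive.
Required activator SibT is absent, so *kulP* is not transcribed.
So KulP is not produced.
With no repressor bound, *gorA* is transcribed.
So GorA is produced and active.
Ornithine is present, so HaxC is active.
No repressor is bound and HaxC is active, so *kosB* is transcribed.
So KosB is produced and active.
cAMP is absent, so DulC is inactive.
No repressor is bound and KosB is active, so *oxaP* is transcribed.
So OxaP is produced and active.
No repressor is bound and GorA and OxaP are active, so *jovQ* is transcribed.
So JovQ is produced and active.
Ni²⁺ is present, so VorN is inactive.
With no repressor bound, *elnR* is transcribed.
So ElnR is produced and active.
With repressor ElnR bound, *sibV* is not transcribed.
So SibV is not produced.
Required activator SibV is absent, so *rudG* is not transcribed.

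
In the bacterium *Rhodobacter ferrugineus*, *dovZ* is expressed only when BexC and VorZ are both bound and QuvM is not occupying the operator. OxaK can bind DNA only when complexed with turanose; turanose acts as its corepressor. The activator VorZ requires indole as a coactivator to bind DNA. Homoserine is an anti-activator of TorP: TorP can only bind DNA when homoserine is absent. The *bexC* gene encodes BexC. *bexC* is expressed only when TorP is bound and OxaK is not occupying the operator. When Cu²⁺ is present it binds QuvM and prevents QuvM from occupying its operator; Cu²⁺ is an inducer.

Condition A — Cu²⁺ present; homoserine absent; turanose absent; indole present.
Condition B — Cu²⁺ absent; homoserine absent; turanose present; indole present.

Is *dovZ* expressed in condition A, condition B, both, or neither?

A only

Condition A:
Cu²⁺ is present, so QuvM is inactive.
Homoserine is absent, so TorP is active.
Turanose is absent, so OxaK is inactive.
No repressor is bound and TorP is active, so *bexC* is transcribed.
So BexC is produced and active.
Indole is present, so VorZ is active.
No repressor is bound and BexC and VorZ are active, so *dovZ* is transcribed.
→ *dovZ* is ON in A.
Condition B:
Cu²⁺ is absent, so QuvM is active.
Homoserine is absent, so TorP is active.
Turanose is present, so OxaK is active.
With repressor OxaK bound, *bexC* is not transcribed.
So BexC is not produced.
Indole is present, so VorZ is active.
With repressor QuvM bound, *dovZ* is not transcribed.
→ *dovZ* is OFF in B.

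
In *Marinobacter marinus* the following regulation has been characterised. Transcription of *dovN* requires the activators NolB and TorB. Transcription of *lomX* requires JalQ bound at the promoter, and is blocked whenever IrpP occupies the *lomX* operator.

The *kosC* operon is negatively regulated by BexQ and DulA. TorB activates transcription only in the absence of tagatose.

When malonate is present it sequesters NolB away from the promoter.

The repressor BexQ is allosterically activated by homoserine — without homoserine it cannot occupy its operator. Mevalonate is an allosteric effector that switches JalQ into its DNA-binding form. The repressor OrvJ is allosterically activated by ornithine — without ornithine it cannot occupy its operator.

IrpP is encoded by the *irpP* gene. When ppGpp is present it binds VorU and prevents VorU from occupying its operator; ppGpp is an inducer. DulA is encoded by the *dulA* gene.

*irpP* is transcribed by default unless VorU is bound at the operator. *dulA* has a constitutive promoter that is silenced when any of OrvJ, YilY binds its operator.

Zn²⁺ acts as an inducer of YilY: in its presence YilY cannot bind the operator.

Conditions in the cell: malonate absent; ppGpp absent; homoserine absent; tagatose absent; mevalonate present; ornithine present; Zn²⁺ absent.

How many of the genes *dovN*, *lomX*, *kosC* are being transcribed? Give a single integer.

3

Malonate is absent, so NolB is active.
Tagatose is absent, so TorB is active.
No repressor is bound and NolB and TorB are active, so *dovN* is transcribed.
→ *dovN* is ON.
ppGpp is absent, so VorU is active.
With repressor VorU bound, *irpP* is not transcribed.
So IrpP is not produced.
Mevalonate is present, so JalQ is active.
No repressor is bound and JalQ is active, so *lomX* is transcribed.
→ *lomX* is ON.
Homoserine is absent, so BexQ is inactive.
Ornithine is present, so OrvJ is active.
Zn²⁺ is absent, so YilY is active.
With repressor OrvJ bound, *dulA* is not transcribed.
So DulA is not produced.
With no repressor bound, *kosC* is transcribed.
→ *kosC* is ON.
3 of the 3 genes are transcribed.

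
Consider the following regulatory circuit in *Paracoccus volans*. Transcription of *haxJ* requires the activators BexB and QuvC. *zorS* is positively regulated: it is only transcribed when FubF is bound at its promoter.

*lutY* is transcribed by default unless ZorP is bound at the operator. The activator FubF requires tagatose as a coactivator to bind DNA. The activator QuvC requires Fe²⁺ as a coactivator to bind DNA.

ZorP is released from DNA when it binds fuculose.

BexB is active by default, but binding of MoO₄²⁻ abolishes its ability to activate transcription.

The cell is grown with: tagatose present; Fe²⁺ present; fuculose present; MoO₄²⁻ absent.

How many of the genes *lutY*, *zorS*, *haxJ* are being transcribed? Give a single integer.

Fuculose is present, so ZorP is inactive.
With no repressor bound, *lutY* is transcribed.
→ *lutY* is ON.
Tagatose is present, so FubF is active.
No repressor is bound and FubF is active, so *zorS* is transcribed.
→ *zorS* is ON.
MoO₄²⁻ is absent, so BexB is active.
Fe²⁺ is present, so QuvC is active.
No repressor is bound and BexB and QuvC are active, so *haxJ* is transcribed.
→ *haxJ* is ON.
3 of the 3 genes are transcribed.

3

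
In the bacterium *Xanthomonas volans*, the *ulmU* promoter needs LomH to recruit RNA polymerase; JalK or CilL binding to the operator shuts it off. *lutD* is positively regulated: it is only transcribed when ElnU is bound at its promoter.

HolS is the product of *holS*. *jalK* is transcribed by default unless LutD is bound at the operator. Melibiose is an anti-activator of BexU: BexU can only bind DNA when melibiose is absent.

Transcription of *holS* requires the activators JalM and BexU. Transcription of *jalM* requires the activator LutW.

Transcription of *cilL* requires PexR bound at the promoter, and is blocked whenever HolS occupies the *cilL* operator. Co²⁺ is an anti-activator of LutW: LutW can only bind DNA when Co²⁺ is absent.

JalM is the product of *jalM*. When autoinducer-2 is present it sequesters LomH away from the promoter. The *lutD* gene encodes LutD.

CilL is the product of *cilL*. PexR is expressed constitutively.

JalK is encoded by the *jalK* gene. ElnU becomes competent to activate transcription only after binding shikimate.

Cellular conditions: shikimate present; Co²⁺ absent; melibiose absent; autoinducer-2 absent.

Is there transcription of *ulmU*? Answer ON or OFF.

ON

Shikimate is present, so ElnU is active.
No repressor is bound and ElnU is active, so *lutD* is transcribed.
So LutD is produced and active.
With repressor LutD bound, *jalK* is not transcribed.
So JalK is not produced.
PexR is produced constitutively and is active.
Co²⁺ is absent, so LutW is active.
No repressor is bound and LutW is active, so *jalM* is transcribed.
So JalM is produced and active.
Melibiose is absent, so BexU is active.
No repressor is bound and JalM and BexU are active, so *holS* is transcribed.
So HolS is produced and active.
With repressor HolS bound, *cilL* is not transcribed.
So CilL is not produced.
Autoinducer-2 is absent, so LomH is active.
No repressor is bound and LomH is active, so *ulmU* is transcribed.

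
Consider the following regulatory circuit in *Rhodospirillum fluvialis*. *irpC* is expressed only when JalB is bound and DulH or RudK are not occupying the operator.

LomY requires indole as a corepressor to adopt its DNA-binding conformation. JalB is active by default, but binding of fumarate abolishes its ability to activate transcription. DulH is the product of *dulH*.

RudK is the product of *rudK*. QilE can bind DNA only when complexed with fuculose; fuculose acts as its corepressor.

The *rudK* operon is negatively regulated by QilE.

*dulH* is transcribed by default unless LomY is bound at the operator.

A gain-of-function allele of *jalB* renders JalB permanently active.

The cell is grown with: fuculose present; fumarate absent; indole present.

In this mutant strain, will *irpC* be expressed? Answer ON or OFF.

Indole is present, so LomY is active.
With repressor LomY bound, *dulH* is not transcribed.
So DulH is not produced.
Fuculose is present, so QilE is active.
With repressor QilE bound, *rudK* is not transcribed.
So RudK is not produced.
JalB is constitutively active in this strain.
No repressor is bound and JalB is active, so *irpC* is transcribed.

ON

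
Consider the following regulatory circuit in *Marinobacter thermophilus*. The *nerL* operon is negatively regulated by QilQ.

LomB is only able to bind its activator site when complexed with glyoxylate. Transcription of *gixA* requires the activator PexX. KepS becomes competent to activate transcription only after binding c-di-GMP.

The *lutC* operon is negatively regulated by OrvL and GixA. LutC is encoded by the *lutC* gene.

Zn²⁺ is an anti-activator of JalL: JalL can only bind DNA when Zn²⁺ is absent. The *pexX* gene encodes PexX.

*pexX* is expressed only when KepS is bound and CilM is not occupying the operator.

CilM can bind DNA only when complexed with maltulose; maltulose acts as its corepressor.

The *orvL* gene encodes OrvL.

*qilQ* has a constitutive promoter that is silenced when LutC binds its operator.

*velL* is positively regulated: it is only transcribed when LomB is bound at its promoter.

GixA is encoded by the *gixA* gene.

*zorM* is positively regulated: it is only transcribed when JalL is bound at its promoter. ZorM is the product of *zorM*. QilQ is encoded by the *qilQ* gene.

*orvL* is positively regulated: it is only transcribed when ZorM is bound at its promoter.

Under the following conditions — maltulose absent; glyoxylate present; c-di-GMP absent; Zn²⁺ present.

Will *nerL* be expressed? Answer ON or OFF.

Zn²⁺ is present, so JalL is inactive.
Required activator JalL is absent, so *zorM* is not transcribed.
So ZorM is not produced.
Required activator ZorM is absent, so *orvL* is not transcribed.
So OrvL is not produced.
Maltulose is absent, so CilM is inactive.
c-di-GMP is absent, so KepS is inactive.
Required activator KepS is absent, so *pexX* is not transcribed.
So PexX is not produced.
Required activator PexX is absent, so *gixA* is not transcribed.
So GixA is not produced.
With no repressor bound, *lutC* is transcribed.
So LutC is produced and active.
With repressor LutC bound, *qilQ* is not transcribed.
So QilQ is not produced.
With no repressor bound, *nerL* is transcribed.

ON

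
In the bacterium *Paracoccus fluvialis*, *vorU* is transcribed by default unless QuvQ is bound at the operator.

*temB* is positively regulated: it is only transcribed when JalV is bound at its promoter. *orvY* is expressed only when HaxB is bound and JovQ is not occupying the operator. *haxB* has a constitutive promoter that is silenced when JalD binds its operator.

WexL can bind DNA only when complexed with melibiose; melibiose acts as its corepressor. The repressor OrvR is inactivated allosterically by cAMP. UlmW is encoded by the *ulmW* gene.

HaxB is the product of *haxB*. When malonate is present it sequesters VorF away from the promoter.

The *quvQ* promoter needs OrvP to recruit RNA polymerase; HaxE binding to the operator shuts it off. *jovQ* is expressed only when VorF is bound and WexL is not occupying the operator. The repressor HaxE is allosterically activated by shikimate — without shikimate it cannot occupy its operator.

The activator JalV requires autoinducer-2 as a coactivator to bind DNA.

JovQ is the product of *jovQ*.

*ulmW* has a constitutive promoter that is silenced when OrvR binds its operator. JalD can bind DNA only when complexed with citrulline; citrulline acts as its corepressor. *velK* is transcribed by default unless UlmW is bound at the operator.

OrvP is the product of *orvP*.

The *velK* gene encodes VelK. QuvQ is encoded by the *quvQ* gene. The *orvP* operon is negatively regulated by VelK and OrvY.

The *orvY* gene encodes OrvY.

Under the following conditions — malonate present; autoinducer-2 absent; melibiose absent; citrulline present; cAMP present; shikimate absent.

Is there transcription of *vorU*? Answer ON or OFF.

cAMP is present, so OrvR is inactive.
With no repressor bound, *ulmW* is transcribed.
So UlmW is produced and active.
With repressor UlmW bound, *velK* is not transcribed.
So VelK is not produced.
Melibiose is absent, so WexL is inactive.
Malonate is present, so VorF is inactive.
Required activator VorF is absent, so *jovQ* is not transcribed.
So JovQ is not produced.
Citrulline is present, so JalD is active.
With repressor JalD bound, *haxB* is not transcribed.
So HaxB is not produced.
Required activator HaxB is absent, so *orvY* is not transcribed.
So OrvY is not produced.
With no repressor bound, *orvP* is transcribed.
So OrvP is produced and active.
Shikimate is absent, so HaxE is inactive.
No repressor is bound and OrvP is active, so *quvQ* is transcribed.
So QuvQ is produced and active.
With repressor QuvQ bound, *vorU* is not transcribed.

OFF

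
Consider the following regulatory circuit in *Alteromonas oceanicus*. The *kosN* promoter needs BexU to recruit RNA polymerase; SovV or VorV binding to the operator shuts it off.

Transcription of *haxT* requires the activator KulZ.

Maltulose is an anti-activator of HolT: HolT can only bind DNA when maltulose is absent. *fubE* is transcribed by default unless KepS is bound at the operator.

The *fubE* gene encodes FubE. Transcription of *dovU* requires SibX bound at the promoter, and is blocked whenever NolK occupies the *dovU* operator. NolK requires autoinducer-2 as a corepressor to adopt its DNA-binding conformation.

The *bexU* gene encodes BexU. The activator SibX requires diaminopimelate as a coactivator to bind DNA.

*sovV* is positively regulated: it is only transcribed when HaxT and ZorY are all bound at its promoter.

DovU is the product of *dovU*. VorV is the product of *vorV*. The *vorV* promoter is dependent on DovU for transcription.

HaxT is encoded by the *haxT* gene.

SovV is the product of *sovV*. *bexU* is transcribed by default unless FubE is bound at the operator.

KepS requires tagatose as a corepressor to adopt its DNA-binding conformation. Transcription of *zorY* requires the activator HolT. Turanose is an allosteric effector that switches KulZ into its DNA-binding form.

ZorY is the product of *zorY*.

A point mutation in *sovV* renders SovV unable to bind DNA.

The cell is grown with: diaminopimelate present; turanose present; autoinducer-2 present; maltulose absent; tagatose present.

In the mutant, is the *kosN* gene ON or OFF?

Tagatose is present, so KepS is active.
With repressor KepS bound, *fubE* is not transcribed.
So FubE is not produced.
With no repressor bound, *bexU* is transcribed.
So BexU is produced and active.
SovV is non-functional in this strain, so it has no effect.
Diaminopimelate is present, so SibX is active.
Autoinducer-2 is present, so NolK is active.
With repressor NolK bound, *dovU* is not transcribed.
So DovU is not produced.
Required activator DovU is absent, so *vorV* is not transcribed.
So VorV is not produced.
No repressor is bound and BexU is active, so *kosN* is transcribed.

ON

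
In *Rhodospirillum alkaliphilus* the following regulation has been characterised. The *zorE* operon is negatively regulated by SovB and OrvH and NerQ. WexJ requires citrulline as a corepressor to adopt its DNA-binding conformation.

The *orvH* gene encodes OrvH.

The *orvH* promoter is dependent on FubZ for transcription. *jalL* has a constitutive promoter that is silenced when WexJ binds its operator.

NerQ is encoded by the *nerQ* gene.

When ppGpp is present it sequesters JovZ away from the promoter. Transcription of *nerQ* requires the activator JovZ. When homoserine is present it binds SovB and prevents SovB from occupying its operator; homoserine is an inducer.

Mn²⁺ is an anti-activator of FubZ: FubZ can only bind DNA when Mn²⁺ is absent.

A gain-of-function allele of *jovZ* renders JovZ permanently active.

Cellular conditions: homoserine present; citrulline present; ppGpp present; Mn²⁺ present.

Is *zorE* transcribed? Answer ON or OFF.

OFF

Homoserine is present, so SovB is inactive.
Mn²⁺ is present, so FubZ is inactive.
Required activator FubZ is absent, so *orvH* is not transcribed.
So OrvH is not produced.
JovZ is constitutively active in this strain.
No repressor is bound and JovZ is active, so *nerQ* is transcribed.
So NerQ is produced and active.
With repressor NerQ bound, *zorE* is not transcribed.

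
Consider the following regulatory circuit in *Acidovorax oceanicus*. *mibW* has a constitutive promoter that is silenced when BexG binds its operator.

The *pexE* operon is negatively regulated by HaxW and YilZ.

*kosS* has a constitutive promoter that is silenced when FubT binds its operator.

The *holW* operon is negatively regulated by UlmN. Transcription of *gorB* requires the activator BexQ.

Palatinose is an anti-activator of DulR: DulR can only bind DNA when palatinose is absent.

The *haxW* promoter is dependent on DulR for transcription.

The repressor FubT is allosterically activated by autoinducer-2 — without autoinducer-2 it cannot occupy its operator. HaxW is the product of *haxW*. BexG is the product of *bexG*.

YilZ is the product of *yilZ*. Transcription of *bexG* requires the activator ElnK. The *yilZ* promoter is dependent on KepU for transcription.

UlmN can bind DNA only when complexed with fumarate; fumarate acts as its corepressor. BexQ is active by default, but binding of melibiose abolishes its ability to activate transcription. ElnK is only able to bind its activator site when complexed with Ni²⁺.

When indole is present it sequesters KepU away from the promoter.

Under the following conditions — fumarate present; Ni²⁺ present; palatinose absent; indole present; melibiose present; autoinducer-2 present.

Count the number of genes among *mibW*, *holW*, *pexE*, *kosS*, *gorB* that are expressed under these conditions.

0

Ni²⁺ is present, so ElnK is active.
No repressor is bound and ElnK is active, so *bexG* is transcribed.
So BexG is produced and active.
With repressor BexG bound, *mibW* is not transcribed.
→ *mibW* is OFF.
Fumarate is present, so UlmN is active.
With repressor UlmN bound, *holW* is not transcribed.
→ *holW* is OFF.
Palatinose is absent, so DulR is active.
No repressor is bound and DulR is active, so *haxW* is transcribed.
So HaxW is produced and active.
Indole is present, so KepU is inactive.
Required activator KepU is absent, so *yilZ* is not transcribed.
So YilZ is not produced.
With repressor HaxW bound, *pexE* is not transcribed.
→ *pexE* is OFF.
Autoinducer-2 is present, so FubT is active.
With repressor FubT bound, *kosS* is not transcribed.
→ *kosS* is OFF.
Melibiose is present, so BexQ is inactive.
Required activator BexQ is absent, so *gorB* is not transcribed.
→ *gorB* is OFF.
0 of the 5 genes are transcribed.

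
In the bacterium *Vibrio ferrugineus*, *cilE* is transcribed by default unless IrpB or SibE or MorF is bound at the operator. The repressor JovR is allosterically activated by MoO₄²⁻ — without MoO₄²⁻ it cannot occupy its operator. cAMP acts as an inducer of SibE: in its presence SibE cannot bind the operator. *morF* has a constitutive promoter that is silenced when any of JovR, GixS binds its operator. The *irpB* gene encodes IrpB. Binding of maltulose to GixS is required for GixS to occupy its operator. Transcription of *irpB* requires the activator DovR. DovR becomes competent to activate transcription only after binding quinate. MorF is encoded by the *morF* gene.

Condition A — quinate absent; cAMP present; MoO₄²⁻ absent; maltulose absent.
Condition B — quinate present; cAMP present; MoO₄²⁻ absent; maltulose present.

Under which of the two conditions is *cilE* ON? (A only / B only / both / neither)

Condition A:
Quinate is absent, so DovR is inactive.
Required activator DovR is absent, so *irpB* is not transcribed.
So IrpB is not produced.
cAMP is present, so SibE is inactive.
MoO₄²⁻ is absent, so JovR is inactive.
Maltulose is absent, so GixS is inactive.
With no repressor bound, *morF* is transcribed.
So MorF is produced and active.
With repressor MorF bound, *cilE* is not transcribed.
→ *cilE* is OFF in A.
Condition B:
Quinate is present, so DovR is active.
No repressor is bound and DovR is active, so *irpB* is transcribed.
So IrpB is produced and active.
cAMP is present, so SibE is inactive.
MoO₄²⁻ is absent, so JovR is inactive.
Maltulose is present, so GixS is active.
With repressor GixS bound, *morF* is not transcribed.
So MorF is not produced.
With repressor IrpB bound, *cilE* is not transcribed.
→ *cilE* is OFF in B.

neither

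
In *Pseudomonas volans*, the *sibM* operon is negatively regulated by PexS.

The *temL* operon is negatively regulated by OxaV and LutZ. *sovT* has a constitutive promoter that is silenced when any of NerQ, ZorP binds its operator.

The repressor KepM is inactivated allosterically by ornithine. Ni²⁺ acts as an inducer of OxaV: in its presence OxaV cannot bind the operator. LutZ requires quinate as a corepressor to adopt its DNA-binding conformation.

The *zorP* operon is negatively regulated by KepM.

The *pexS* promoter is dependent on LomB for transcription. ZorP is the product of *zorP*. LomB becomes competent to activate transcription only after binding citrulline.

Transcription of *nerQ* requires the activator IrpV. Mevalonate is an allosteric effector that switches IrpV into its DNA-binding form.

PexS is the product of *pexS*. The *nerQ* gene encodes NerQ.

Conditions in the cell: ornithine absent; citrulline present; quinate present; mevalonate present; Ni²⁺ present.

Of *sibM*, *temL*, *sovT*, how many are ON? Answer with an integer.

Citrulline is present, so LomB is active.
No repressor is bound and LomB is active, so *pexS* is transcribed.
So PexS is produced and active.
With repressor PexS bound, *sibM* is not transcribed.
→ *sibM* is OFF.
Ni²⁺ is present, so OxaV is inactive.
Quinate is present, so LutZ is active.
With repressor LutZ bound, *temL* is not transcribed.
→ *temL* is OFF.
Mevalonate is present, so IrpV is active.
No repressor is bound and IrpV is active, so *nerQ* is transcribed.
So NerQ is produced and active.
Ornithine is absent, so KepM is active.
With repressor KepM bound, *zorP* is not transcribed.
So ZorP is not produced.
With repressor NerQ bound, *sovT* is not transcribed.
→ *sovT* is OFF.
0 of the 3 genes are transcribed.

0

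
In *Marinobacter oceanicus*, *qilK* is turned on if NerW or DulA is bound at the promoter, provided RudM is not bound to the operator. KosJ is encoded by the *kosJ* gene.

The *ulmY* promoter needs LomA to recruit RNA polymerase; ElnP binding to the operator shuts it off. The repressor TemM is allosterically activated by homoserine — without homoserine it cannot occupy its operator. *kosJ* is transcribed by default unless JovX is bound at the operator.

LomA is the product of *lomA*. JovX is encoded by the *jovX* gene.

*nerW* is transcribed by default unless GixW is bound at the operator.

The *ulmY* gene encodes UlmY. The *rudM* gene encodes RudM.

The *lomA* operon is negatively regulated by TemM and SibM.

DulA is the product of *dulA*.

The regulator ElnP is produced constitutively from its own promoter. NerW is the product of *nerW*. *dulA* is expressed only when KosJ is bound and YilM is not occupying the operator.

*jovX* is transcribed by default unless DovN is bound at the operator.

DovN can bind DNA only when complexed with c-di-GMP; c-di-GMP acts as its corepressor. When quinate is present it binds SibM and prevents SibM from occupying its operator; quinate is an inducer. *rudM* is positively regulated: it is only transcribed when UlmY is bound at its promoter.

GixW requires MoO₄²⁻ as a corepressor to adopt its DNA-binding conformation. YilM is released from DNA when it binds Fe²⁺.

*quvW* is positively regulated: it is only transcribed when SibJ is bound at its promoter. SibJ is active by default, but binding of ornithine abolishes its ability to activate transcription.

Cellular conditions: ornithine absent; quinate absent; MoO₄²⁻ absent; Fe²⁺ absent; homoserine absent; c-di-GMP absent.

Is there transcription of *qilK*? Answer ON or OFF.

MoO₄²⁻ is absent, so GixW is inactive.
With no repressor bound, *nerW* is transcribed.
So NerW is produced and active.
c-di-GMP is absent, so DovN is inactive.
With no repressor bound, *jovX* is transcribed.
So JovX is produced and active.
With repressor JovX bound, *kosJ* is not transcribed.
So KosJ is not produced.
Fe²⁺ is absent, so YilM is active.
With repressor YilM bound, *dulA* is not transcribed.
So DulA is not produced.
Homoserine is absent, so TemM is inactive.
Quinate is absent, so SibM is active.
With repressor SibM bound, *lomA* is not transcribed.
So LomA is not produced.
ElnP is produced constitutively and is active.
With repressor ElnP bound, *ulmY* is not transcribed.
So UlmY is not produced.
Required activator UlmY is absent, so *rudM* is not transcribed.
So RudM is not produced.
Activator NerW is present, so *qilK* is transcribed.

ON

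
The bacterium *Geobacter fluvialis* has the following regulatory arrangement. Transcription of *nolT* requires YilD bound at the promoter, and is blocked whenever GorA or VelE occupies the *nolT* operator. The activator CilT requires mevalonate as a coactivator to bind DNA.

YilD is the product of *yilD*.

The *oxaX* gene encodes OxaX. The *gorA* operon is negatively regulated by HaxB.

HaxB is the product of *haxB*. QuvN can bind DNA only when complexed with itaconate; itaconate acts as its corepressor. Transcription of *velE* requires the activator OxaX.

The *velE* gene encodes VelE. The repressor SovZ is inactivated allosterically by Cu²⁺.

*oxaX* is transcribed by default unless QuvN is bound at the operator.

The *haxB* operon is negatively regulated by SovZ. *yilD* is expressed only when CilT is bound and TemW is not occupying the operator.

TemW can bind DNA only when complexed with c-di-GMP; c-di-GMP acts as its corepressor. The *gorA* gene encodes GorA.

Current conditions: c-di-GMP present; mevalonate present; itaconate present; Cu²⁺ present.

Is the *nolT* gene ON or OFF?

OFF

Mevalonate is present, so CilT is active.
c-di-GMP is present, so TemW is active.
With repressor TemW bound, *yilD* is not transcribed.
So YilD is not produced.
Cu²⁺ is present, so SovZ is inactive.
With no repressor bound, *haxB* is transcribed.
So HaxB is produced and active.
With repressor HaxB bound, *gorA* is not transcribed.
So GorA is not produced.
Itaconate is present, so QuvN is active.
With repressor QuvN bound, *oxaX* is not transcribed.
So OxaX is not produced.
Required activator OxaX is absent, so *velE* is not transcribed.
So VelE is not produced.
Required activator YilD is absent, so *nolT* is not transcribed.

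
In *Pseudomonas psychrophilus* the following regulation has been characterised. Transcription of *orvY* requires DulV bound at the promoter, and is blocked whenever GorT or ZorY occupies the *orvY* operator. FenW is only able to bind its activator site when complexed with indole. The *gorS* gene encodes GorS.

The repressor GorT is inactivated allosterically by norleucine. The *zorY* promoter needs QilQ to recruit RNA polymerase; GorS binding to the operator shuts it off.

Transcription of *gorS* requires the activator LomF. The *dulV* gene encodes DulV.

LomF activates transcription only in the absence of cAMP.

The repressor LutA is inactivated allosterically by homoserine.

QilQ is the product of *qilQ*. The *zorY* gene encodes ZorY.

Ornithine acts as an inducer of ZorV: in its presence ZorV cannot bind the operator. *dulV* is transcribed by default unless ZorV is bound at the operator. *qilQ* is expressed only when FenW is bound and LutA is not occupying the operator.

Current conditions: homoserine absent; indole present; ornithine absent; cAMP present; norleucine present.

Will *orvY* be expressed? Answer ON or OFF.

OFF

Ornithine is absent, so ZorV is active.
With repressor ZorV bound, *dulV* is not transcribed.
So DulV is not produced.
Norleucine is present, so GorT is inactive.
cAMP is present, so LomF is inactive.
Required activator LomF is absent, so *gorS* is not transcribed.
So GorS is not produced.
Homoserine is absent, so LutA is active.
Indole is present, so FenW is active.
With repressor LutA bound, *qilQ* is not transcribed.
So QilQ is not produced.
Required activator QilQ is absent, so *zorY* is not transcribed.
So ZorY is not produced.
Required activator DulV is absent, so *orvY* is not transcribed.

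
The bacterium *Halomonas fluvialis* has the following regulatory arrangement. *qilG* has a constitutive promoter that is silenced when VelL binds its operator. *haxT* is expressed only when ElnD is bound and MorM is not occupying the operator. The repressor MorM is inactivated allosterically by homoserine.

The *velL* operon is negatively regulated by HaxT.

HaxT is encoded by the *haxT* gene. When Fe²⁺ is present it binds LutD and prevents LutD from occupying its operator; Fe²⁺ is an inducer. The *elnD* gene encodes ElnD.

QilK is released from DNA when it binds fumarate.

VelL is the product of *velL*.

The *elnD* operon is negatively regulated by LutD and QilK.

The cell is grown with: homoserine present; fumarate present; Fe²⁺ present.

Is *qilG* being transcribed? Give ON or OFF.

Fe²⁺ is present, so LutD is inactive.
Fumarate is present, so QilK is inactive.
With no repressor bound, *elnD* is transcribed.
So ElnD is produced and active.
Homoserine is present, so MorM is inactive.
No repressor is bound and ElnD is active, so *haxT* is transcribed.
So HaxT is produced and active.
With repressor HaxT bound, *velL* is not transcribed.
So VelL is not produced.
With no repressor bound, *qilG* is transcribed.

ON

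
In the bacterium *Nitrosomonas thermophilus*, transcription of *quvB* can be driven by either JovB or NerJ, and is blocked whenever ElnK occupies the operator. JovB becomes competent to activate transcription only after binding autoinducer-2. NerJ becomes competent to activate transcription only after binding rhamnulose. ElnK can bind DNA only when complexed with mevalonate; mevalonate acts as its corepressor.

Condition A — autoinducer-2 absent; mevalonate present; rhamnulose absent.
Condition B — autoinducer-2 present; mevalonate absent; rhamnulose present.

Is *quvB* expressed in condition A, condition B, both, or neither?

Condition A:
Autoinducer-2 is absent, so JovB is inactive.
Mevalonate is present, so ElnK is active.
Rhamnulose is absent, so NerJ is inactive.
With repressor ElnK bound, *quvB* is not transcribed.
→ *quvB* is OFF in A.
Condition B:
Autoinducer-2 is present, so JovB is active.
Mevalonate is absent, so ElnK is inactive.
Rhamnulose is present, so NerJ is active.
Activator JovB is present, so *quvB* is transcribed.
→ *quvB* is ON in B.

B only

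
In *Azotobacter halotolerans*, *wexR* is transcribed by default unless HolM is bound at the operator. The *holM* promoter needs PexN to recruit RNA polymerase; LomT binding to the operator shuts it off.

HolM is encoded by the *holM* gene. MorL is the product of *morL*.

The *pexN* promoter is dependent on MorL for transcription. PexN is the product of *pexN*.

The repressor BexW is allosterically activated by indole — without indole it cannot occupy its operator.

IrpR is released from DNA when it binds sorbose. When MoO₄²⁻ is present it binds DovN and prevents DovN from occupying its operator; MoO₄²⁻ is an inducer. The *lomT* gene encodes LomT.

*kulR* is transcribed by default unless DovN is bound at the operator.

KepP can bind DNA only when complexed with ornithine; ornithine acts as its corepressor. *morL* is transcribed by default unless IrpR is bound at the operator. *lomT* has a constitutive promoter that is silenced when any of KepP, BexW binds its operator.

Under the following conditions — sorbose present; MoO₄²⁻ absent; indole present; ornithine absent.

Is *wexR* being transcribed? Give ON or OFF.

OFF

Sorbose is present, so IrpR is inactive.
With no repressor bound, *morL* is transcribed.
So MorL is produced and active.
No repressor is bound and MorL is active, so *pexN* is transcribed.
So PexN is produced and active.
Ornithine is absent, so KepP is inactive.
Indole is present, so BexW is active.
With repressor BexW bound, *lomT* is not transcribed.
So LomT is not produced.
No repressor is bound and PexN is active, so *holM* is transcribed.
So HolM is produced and active.
With repressor HolM bound, *wexR* is not transcribed.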